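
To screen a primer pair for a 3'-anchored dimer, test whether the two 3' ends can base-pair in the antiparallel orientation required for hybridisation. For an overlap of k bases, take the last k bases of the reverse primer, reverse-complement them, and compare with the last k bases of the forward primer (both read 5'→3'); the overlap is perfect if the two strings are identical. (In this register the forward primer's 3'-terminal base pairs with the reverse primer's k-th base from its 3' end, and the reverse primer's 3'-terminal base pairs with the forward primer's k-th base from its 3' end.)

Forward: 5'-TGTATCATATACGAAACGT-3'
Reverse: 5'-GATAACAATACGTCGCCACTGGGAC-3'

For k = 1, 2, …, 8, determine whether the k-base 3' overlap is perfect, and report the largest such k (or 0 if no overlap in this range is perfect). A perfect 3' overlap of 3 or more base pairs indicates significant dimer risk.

Longest perfect overlap: 2 complementary base pairs; below the dimer-risk threshold (threshold 3).

Last 8 bases (5'→3') — forward …CGAAACGT, reverse …ACTGGGAC.
Reverse complement of the reverse primer's last 8 bases: GTCCCAGT; its first k bases are the reverse complement of the reverse primer's last k bases, so a perfect k-base overlap needs the forward primer's last k bases to equal them.
Comparing (forward last k vs required): k=1: T vs G ✗; k=2: GT vs GT ✓; k=3: CGT vs GTC ✗; k=4: ACGT vs GTCC ✗; k=5: AACGT vs GTCCC ✗; k=6: AAACGT vs GTCCCA ✗; k=7: GAAACGT vs GTCCCAG ✗; k=8: CGAAACGT vs GTCCCAGT ✗.
Only k = 2 is perfect, so the longest perfect 3' overlap is 2.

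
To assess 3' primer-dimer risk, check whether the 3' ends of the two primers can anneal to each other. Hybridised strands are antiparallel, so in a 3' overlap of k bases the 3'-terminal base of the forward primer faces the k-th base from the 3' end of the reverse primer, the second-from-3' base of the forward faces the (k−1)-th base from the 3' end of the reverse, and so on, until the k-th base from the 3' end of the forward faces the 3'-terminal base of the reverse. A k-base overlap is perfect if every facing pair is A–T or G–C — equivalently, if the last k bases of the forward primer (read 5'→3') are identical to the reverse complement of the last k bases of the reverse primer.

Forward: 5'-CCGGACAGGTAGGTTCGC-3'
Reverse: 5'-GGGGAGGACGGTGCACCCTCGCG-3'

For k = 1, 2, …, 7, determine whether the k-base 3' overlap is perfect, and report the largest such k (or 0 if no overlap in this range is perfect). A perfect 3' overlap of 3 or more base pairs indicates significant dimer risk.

Last 7 bases (5'→3') — forward …GGTTCGC, reverse …CCTCGCG.
Reverse complement of the reverse primer's last 7 bases: CGCGAGG; its first k bases are the reverse complement of the reverse primer's last k bases, so a perfect k-base overlap needs the forward primer's last k bases to equal them.
Comparing (forward last k vs required): k=1: C vs C ✓; k=2: GC vs CG ✗; k=3: CGC vs CGC ✓; k=4: TCGC vs CGCG ✗; k=5: TTCGC vs CGCGA ✗; k=6: GTTCGC vs CGCGAG ✗; k=7: GGTTCGC vs CGCGAGG ✗.
Perfect overlaps at k = 1, 3; the largest is 3.

Longest perfect overlap: 3 complementary base pairs; significant dimer risk (threshold 3).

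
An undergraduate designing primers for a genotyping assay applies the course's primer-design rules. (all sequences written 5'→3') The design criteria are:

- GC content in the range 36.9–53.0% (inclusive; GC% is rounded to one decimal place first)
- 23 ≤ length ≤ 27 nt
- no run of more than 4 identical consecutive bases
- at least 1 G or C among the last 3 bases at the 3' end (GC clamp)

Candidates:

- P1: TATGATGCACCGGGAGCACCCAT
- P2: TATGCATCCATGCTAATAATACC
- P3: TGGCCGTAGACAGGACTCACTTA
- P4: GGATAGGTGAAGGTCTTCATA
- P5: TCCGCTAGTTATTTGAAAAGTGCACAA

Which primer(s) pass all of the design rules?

P1 (23 nt, A=6 T=4 G=6 C=7): GC 13/23 = 56.5%, outside 36.9–53.0% ✗; length 23 ✓; longest run = 3 ✓; 3' end CAT has 1 G/C ✓ — fails.
P2 (23 nt, A=8 T=7 G=2 C=6): GC 8/23 = 34.8%, outside 36.9–53.0% ✗; length 23 ✓; longest run = 2 ✓; 3' end ACC has 2 G/C ✓ — fails.
P3 (23 nt, A=6 T=5 G=6 C=6): GC 12/23 = 52.2% ✓; length 23 ✓; longest run = 2 ✓; 3' end TTA has 0 G/C, need ≥1 ✗ — fails.
P4 (21 nt, A=6 T=6 G=7 C=2): GC 9/21 = 42.9% ✓; length 21, outside 23–27 ✗; longest run = 2 ✓; 3' end ATA has 0 G/C, need ≥1 ✗ — fails.
P5 (27 nt, A=9 T=8 G=5 C=5): GC 10/27 = 37.0% ✓; length 27 ✓; longest run = 4 ✓; 3' end CAA has 1 G/C ✓ — passes.

P5 only.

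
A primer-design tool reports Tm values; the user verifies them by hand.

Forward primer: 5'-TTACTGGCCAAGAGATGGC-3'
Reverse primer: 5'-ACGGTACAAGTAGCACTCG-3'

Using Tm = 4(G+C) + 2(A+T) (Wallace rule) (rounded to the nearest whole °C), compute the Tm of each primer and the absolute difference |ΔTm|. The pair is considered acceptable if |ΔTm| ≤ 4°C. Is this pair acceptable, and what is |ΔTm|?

|ΔTm| = 0°C; the pair is acceptable.

Forward: A=5 T=4 G=6 C=4 → Tm = 2·9 + 4·10 = 58°C.
Reverse: A=6 T=3 G=5 C=5 → Tm = 2·9 + 4·10 = 58°C.
|ΔTm| = |58 − 58| = 0°C, ≤ 4°C.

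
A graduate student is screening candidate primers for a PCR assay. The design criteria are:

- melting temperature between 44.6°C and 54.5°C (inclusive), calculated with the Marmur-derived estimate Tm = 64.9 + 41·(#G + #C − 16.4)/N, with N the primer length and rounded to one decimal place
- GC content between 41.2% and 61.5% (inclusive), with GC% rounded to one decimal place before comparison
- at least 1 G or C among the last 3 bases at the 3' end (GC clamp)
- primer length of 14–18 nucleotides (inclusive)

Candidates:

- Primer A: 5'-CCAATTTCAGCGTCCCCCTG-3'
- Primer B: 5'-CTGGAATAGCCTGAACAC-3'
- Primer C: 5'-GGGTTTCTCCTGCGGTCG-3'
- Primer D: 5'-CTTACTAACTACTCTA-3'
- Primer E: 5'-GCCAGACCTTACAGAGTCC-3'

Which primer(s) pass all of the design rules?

Primer A (20 nt, A=3 T=5 G=3 C=9): Tm = 64.9 + 41·(12 − 16.4)/20 = 55.9°C, outside 44.6–54.5°C ✗; GC 12/20 = 60.0% ✓; 3' end CTG has 2 G/C ✓; length 20, outside 14–18 ✗ — fails.
Primer B (18 nt, A=6 T=3 G=4 C=5): Tm = 64.9 + 41·(9 − 16.4)/18 = 48.0°C ✓; GC 9/18 = 50.0% ✓; 3' end CAC has 2 G/C ✓; length 18 ✓ — passes.
Primer C (18 nt, A=0 T=6 G=7 C=5): Tm = 64.9 + 41·(12 − 16.4)/18 = 54.9°C, outside 44.6–54.5°C ✗; GC 12/18 = 66.7%, outside 41.2–61.5% ✗; 3' end TCG has 2 G/C ✓; length 18 ✓ — fails.
Primer D (16 nt, A=5 T=6 G=0 C=5): Tm = 64.9 + 41·(5 − 16.4)/16 = 35.7°C, outside 44.6–54.5°C ✗; GC 5/16 = 31.3%, outside 41.2–61.5% ✗; 3' end CTA has 1 G/C ✓; length 16 ✓ — fails.
Primer E (19 nt, A=5 T=3 G=4 C=7): Tm = 64.9 + 41·(11 − 16.4)/19 = 53.2°C ✓; GC 11/19 = 57.9% ✓; 3' end TCC has 2 G/C ✓; length 19, outside 14–18 ✗ — fails.

Primer B only.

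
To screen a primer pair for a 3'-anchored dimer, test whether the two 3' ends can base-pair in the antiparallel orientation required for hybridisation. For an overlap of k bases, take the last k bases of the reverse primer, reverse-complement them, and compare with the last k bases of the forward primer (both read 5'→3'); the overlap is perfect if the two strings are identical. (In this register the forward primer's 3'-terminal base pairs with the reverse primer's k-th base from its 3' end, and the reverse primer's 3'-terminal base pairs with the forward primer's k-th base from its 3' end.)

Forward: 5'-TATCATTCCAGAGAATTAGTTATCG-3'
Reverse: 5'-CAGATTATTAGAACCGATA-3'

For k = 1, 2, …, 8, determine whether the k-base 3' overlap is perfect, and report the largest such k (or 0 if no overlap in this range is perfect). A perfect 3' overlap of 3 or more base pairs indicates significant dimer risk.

Last 8 bases (5'→3') — forward …AGTTATCG, reverse …AACCGATA.
Reverse complement of the reverse primer's last 8 bases: TATCGGTT; its first k bases are the reverse complement of the reverse primer's last k bases, so a perfect k-base overlap needs the forward primer's last k bases to equal them.
Comparing (forward last k vs required): k=1: G vs T ✗; k=2: CG vs TA ✗; k=3: TCG vs TAT ✗; k=4: ATCG vs TATC ✗; k=5: TATCG vs TATCG ✓; k=6: TTATCG vs TATCGG ✗; k=7: GTTATCG vs TATCGGT ✗; k=8: AGTTATCG vs TATCGGTT ✗.
Only k = 5 is perfect, so the longest perfect 3' overlap is 5.

Longest perfect overlap: 5 complementary base pairs; significant dimer risk (threshold 3).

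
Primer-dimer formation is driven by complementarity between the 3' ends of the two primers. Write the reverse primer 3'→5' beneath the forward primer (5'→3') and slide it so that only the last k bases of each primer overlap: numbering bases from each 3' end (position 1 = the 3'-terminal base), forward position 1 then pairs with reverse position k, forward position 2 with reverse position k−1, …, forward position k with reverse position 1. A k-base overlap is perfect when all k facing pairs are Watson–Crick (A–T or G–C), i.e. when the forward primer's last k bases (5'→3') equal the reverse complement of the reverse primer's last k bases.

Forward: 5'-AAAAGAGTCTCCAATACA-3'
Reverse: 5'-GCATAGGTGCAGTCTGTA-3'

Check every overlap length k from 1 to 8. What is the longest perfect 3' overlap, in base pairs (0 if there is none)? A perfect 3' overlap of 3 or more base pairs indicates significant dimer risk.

Last 8 bases (5'→3') — forward …CCAATACA, reverse …AGTCTGTA.
Reverse complement of the reverse primer's last 8 bases: TACAGACT; its first k bases are the reverse complement of the reverse primer's last k bases, so a perfect k-base overlap needs the forward primer's last k bases to equal them.
Comparing (forward last k vs required): k=1: A vs T ✗; k=2: CA vs TA ✗; k=3: ACA vs TAC ✗; k=4: TACA vs TACA ✓; k=5: ATACA vs TACAG ✗; k=6: AATACA vs TACAGA ✗; k=7: CAATACA vs TACAGAC ✗; k=8: CCAATACA vs TACAGACT ✗.
Only k = 4 is perfect, so the longest perfect 3' overlap is 4.

Longest perfect overlap: 4 complementary base pairs; significant dimer risk (threshold 3).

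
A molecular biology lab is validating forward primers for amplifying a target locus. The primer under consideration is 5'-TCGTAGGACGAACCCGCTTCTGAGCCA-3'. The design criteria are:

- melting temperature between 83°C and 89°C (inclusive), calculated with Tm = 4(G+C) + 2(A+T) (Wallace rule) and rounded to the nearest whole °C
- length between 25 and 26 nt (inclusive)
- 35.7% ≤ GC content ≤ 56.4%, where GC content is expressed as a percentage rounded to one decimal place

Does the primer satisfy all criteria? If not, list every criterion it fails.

Fails: length, GC content.

Base counts: A=6, T=5, G=7, C=9 (length 27).
Tm: Tm = 2·11 + 4·16 = 86°C ✓
length: length 27, outside 25–26 ✗
GC content: GC 16/27 = 59.3%, outside 35.7–56.4% ✗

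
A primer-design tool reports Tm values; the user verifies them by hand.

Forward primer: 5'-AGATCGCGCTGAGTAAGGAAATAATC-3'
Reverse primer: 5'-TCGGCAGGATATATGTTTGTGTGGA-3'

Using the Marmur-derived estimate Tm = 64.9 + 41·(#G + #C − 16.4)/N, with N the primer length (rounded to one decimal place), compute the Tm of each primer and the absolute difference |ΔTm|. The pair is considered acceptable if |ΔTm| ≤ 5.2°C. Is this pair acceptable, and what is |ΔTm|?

Forward: G+C = 11, N = 26 → Tm = 64.9 + 41·(11 − 16.4)/26 = 56.4°C.
Reverse: G+C = 11, N = 25 → Tm = 64.9 + 41·(11 − 16.4)/25 = 56.0°C.
|ΔTm| = |56.4 − 56.0| = 0.4°C, ≤ 5.2°C.

|ΔTm| = 0.4°C; the pair is acceptable.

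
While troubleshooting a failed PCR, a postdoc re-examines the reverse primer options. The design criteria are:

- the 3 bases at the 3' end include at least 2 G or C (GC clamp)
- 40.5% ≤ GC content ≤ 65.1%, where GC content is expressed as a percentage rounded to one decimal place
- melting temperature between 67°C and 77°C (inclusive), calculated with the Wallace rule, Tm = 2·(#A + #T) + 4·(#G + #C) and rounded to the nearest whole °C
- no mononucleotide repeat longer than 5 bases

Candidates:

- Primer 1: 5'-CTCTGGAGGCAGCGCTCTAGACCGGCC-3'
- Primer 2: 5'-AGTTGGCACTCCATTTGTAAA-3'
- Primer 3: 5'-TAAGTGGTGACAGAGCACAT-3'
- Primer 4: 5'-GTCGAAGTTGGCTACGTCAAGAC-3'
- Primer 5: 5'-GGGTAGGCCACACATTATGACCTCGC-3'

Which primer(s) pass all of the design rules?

Primer 1 (27 nt, A=4 T=4 G=9 C=10): 3' end GCC has 3 G/C ✓; GC 19/27 = 70.4%, outside 40.5–65.1% ✗; Tm = 2·8 + 4·19 = 92°C, outside 67–77°C ✗; longest run = 2 ✓ — fails.
Primer 2 (21 nt, A=6 T=7 G=4 C=4): 3' end AAA has 0 G/C, need ≥2 ✗; GC 8/21 = 38.1%, outside 40.5–65.1% ✗; Tm = 2·13 + 4·8 = 58°C, outside 67–77°C ✗; longest run = 3 ✓ — fails.
Primer 3 (20 nt, A=7 T=4 G=6 C=3): 3' end CAT has 1 G/C, need ≥2 ✗; GC 9/20 = 45.0% ✓; Tm = 2·11 + 4·9 = 58°C, outside 67–77°C ✗; longest run = 2 ✓ — fails.
Primer 4 (23 nt, A=6 T=5 G=7 C=5): 3' end GAC has 2 G/C ✓; GC 12/23 = 52.2% ✓; Tm = 2·11 + 4·12 = 70°C ✓; longest run = 2 ✓ — passes.
Primer 5 (26 nt, A=6 T=5 G=7 C=8): 3' end CGC has 3 G/C ✓; GC 15/26 = 57.7% ✓; Tm = 2·11 + 4·15 = 82°C, outside 67–77°C ✗; longest run = 3 ✓ — fails.

Primer 4 only.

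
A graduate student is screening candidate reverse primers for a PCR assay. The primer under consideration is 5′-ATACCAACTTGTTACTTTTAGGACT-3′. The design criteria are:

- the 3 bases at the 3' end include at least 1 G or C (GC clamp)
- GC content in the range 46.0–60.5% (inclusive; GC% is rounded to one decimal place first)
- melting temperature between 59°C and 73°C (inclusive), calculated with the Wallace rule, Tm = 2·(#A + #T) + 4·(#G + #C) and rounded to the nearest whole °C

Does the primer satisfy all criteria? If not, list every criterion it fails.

Base counts: A=7, T=10, G=3, C=5 (length 25).
GC clamp: 3' end ACT has 1 G/C ✓
GC content: GC 8/25 = 32.0%, outside 46.0–60.5% ✗
Tm: Tm = 2·17 + 4·8 = 66°C ✓

Fails: GC content.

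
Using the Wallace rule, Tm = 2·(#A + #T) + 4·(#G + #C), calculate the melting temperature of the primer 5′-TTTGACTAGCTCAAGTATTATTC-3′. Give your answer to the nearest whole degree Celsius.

Base counts: A=6, T=10, G=3, C=4 (length 23).
Tm = 2·(6+10) + 4·(3+4) = 2·16 + 4·7 = 32 + 28 = 60°C.

60°C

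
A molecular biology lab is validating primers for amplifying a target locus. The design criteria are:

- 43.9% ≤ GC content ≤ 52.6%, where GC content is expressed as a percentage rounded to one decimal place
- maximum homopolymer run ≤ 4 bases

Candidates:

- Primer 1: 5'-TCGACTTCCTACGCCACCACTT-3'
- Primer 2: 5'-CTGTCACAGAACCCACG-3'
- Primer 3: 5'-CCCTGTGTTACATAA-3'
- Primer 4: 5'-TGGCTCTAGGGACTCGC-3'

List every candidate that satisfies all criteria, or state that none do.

Primer 1 (22 nt, A=4 T=6 G=2 C=10): GC 12/22 = 54.5%, outside 43.9–52.6% ✗; longest run = 2 ✓ — fails.
Primer 2 (17 nt, A=5 T=2 G=3 C=7): GC 10/17 = 58.8%, outside 43.9–52.6% ✗; longest run = 3 ✓ — fails.
Primer 3 (15 nt, A=4 T=5 G=2 C=4): GC 6/15 = 40.0%, outside 43.9–52.6% ✗; longest run = 3 ✓ — fails.
Primer 4 (17 nt, A=2 T=4 G=6 C=5): GC 11/17 = 64.7%, outside 43.9–52.6% ✗; longest run = 3 ✓ — fails.

None of the candidates satisfy all criteria.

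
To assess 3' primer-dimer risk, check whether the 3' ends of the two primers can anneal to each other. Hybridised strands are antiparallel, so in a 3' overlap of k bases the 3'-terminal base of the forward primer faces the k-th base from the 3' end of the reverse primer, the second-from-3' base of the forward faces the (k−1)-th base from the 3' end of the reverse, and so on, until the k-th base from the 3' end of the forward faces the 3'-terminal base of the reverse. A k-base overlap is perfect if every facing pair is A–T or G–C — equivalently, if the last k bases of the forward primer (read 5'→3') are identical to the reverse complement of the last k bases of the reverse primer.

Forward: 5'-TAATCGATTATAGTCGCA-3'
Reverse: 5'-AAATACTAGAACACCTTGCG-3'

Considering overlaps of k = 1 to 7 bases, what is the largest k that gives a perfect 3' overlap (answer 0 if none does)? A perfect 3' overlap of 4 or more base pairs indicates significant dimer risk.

Last 7 bases (5'→3') — forward …AGTCGCA, reverse …CCTTGCG.
Reverse complement of the reverse primer's last 7 bases: CGCAAGG; its first k bases are the reverse complement of the reverse primer's last k bases, so a perfect k-base overlap needs the forward primer's last k bases to equal them.
Comparing (forward last k vs required): k=1: A vs C ✗; k=2: CA vs CG ✗; k=3: GCA vs CGC ✗; k=4: CGCA vs CGCA ✓; k=5: TCGCA vs CGCAA ✗; k=6: GTCGCA vs CGCAAG ✗; k=7: AGTCGCA vs CGCAAGG ✗.
Only k = 4 is perfect, so the longest perfect 3' overlap is 4.

Longest perfect overlap: 4 complementary base pairs; significant dimer risk (threshold 4).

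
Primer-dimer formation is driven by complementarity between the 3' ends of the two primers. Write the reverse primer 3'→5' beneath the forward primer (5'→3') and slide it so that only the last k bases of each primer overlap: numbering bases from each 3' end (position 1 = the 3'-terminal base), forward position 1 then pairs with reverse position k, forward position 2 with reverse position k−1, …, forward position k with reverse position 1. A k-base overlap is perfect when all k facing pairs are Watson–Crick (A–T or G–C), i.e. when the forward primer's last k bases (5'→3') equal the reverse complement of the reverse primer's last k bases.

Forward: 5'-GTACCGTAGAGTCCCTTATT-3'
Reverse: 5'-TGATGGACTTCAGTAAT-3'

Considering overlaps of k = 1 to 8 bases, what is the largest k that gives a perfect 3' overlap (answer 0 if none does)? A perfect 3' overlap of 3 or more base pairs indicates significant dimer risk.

Last 8 bases (5'→3') — forward …CCCTTATT, reverse …TCAGTAAT.
Reverse complement of the reverse primer's last 8 bases: ATTACTGA; its first k bases are the reverse complement of the reverse primer's last k bases, so a perfect k-base overlap needs the forward primer's last k bases to equal them.
Comparing (forward last k vs required): k=1: T vs A ✗; k=2: TT vs AT ✗; k=3: ATT vs ATT ✓; k=4: TATT vs ATTA ✗; k=5: TTATT vs ATTAC ✗; k=6: CTTATT vs ATTACT ✗; k=7: CCTTATT vs ATTACTG ✗; k=8: CCCTTATT vs ATTACTGA ✗.
Only k = 3 is perfect, so the longest perfect 3' overlap is 3.

Longest perfect overlap: 3 complementary base pairs; significant dimer risk (threshold 3).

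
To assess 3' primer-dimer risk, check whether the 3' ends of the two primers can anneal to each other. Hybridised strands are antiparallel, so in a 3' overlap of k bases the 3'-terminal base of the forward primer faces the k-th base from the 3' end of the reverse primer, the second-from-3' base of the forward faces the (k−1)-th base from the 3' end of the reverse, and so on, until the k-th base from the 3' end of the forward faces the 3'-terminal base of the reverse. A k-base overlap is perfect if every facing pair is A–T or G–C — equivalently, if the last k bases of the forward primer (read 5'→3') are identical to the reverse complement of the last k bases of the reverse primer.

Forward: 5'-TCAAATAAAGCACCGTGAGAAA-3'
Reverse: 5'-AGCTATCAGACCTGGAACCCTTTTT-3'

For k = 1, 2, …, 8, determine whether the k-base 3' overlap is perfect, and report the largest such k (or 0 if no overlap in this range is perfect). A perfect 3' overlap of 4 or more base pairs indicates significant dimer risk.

Last 8 bases (5'→3') — forward …GTGAGAAA, reverse …CCCTTTTT.
Reverse complement of the reverse primer's last 8 bases: AAAAAGGG; its first k bases are the reverse complement of the reverse primer's last k bases, so a perfect k-base overlap needs the forward primer's last k bases to equal them.
Comparing (forward last k vs required): k=1: A vs A ✓; k=2: AA vs AA ✓; k=3: AAA vs AAA ✓; k=4: GAAA vs AAAA ✗; k=5: AGAAA vs AAAAA ✗; k=6: GAGAAA vs AAAAAG ✗; k=7: TGAGAAA vs AAAAAGG ✗; k=8: GTGAGAAA vs AAAAAGGG ✗.
Perfect overlaps at k = 1, 2, 3; the largest is 3.

Longest perfect overlap: 3 complementary base pairs; below the dimer-risk threshold (threshold 4).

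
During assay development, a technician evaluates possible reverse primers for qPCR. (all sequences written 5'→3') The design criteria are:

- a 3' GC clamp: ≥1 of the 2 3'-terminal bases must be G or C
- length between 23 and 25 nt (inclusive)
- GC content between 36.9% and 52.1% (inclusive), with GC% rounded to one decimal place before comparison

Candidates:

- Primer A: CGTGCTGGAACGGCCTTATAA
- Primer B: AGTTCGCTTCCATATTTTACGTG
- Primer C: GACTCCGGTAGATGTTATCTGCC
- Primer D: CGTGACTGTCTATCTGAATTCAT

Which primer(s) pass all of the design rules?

Primer B only.

Primer A (21 nt, A=5 T=5 G=6 C=5): 3' end AA has 0 G/C, need ≥1 ✗; length 21, outside 23–25 ✗; GC 11/21 = 52.4%, outside 36.9–52.1% ✗ — fails.
Primer B (23 nt, A=4 T=10 G=4 C=5): 3' end TG has 1 G/C ✓; length 23 ✓; GC 9/23 = 39.1% ✓ — passes.
Primer C (23 nt, A=4 T=7 G=6 C=6): 3' end CC has 2 G/C ✓; length 23 ✓; GC 12/23 = 52.2%, outside 36.9–52.1% ✗ — fails.
Primer D (23 nt, A=5 T=9 G=4 C=5): 3' end AT has 0 G/C, need ≥1 ✗; length 23 ✓; GC 9/23 = 39.1% ✓ — fails.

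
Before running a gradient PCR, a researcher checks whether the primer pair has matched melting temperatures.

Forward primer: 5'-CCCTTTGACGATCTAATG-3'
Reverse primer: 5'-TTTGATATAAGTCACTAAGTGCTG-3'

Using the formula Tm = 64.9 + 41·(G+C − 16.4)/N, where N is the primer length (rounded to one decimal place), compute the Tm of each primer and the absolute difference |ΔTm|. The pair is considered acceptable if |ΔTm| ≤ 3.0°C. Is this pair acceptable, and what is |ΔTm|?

Forward: G+C = 8, N = 18 → Tm = 64.9 + 41·(8 − 16.4)/18 = 45.8°C.
Reverse: G+C = 8, N = 24 → Tm = 64.9 + 41·(8 − 16.4)/24 = 50.6°C.
|ΔTm| = |45.8 − 50.6| = 4.8°C, > 3.0°C.

|ΔTm| = 4.8°C; the pair is not acceptable.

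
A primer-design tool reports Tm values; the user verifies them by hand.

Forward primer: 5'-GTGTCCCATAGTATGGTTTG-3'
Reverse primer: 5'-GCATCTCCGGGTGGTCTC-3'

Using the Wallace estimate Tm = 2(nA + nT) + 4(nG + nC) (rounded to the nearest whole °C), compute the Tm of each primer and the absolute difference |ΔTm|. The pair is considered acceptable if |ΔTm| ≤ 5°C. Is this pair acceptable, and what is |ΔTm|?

|ΔTm| = 2°C; the pair is acceptable.

Forward: A=3 T=8 G=6 C=3 → Tm = 2·11 + 4·9 = 58°C.
Reverse: A=1 T=5 G=6 C=6 → Tm = 2·6 + 4·12 = 60°C.
|ΔTm| = |58 − 60| = 2°C, ≤ 5°C.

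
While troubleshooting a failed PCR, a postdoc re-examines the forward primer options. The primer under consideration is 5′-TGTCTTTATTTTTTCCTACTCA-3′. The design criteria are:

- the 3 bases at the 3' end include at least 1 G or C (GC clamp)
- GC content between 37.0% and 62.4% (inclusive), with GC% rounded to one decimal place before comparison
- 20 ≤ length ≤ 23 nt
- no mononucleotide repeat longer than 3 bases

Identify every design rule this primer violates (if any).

Fails: GC content, homopolymer run.

Base counts: A=3, T=13, G=1, C=5 (length 22).
GC clamp: 3' end TCA has 1 G/C ✓
GC content: GC 6/22 = 27.3%, outside 37.0–62.4% ✗
length: length 22 ✓
homopolymer run: longest run = 6, exceeds 3 ✗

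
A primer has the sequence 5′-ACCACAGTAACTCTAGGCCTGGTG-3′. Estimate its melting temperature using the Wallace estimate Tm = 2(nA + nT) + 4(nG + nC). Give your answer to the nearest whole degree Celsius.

Base counts: A=6, T=5, G=6, C=7 (length 24).
Tm = 2·(6+5) + 4·(6+7) = 2·11 + 4·13 = 22 + 52 = 74°C.

74°C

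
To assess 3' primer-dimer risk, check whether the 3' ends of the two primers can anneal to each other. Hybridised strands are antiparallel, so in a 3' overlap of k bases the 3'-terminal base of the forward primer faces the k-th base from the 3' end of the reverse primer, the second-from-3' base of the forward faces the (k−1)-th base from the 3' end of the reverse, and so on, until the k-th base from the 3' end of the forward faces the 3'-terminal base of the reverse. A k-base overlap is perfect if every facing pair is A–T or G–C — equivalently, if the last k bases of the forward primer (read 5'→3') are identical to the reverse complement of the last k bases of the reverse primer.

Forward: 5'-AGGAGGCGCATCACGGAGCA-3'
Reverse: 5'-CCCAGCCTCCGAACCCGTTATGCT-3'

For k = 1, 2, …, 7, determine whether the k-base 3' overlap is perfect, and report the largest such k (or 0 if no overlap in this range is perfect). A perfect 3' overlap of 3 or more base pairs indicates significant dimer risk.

Last 7 bases (5'→3') — forward …CGGAGCA, reverse …TTATGCT.
Reverse complement of the reverse primer's last 7 bases: AGCATAA; its first k bases are the reverse complement of the reverse primer's last k bases, so a perfect k-base overlap needs the forward primer's last k bases to equal them.
Comparing (forward last k vs required): k=1: A vs A ✓; k=2: CA vs AG ✗; k=3: GCA vs AGC ✗; k=4: AGCA vs AGCA ✓; k=5: GAGCA vs AGCAT ✗; k=6: GGAGCA vs AGCATA ✗; k=7: CGGAGCA vs AGCATAA ✗.
Perfect overlaps at k = 1, 4; the largest is 4.

Longest perfect overlap: 4 complementary base pairs; significant dimer risk (threshold 3).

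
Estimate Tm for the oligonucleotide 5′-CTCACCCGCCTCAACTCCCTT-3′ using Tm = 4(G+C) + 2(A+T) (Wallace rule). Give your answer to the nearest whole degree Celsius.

68°C

Base counts: A=3, T=5, G=1, C=12 (length 21).
Tm = 2·(3+5) + 4·(1+12) = 2·8 + 4·13 = 16 + 52 = 68°C.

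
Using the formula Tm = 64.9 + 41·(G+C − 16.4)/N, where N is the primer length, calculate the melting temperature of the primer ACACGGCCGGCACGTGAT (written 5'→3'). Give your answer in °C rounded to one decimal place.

54.9°C

Base counts: A=4, T=2, G=6, C=6; G+C = 12, N = 18.
Tm = 64.9 + 41·(12 − 16.4)/18 = 64.9 + -180.40/18 = 54.9°C.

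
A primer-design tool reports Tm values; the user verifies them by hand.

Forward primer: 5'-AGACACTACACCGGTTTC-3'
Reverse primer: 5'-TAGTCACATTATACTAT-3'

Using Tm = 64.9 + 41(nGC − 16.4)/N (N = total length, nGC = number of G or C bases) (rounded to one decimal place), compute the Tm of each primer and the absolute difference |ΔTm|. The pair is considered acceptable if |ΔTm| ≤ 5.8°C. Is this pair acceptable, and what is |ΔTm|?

Forward: G+C = 9, N = 18 → Tm = 64.9 + 41·(9 − 16.4)/18 = 48.0°C.
Reverse: G+C = 4, N = 17 → Tm = 64.9 + 41·(4 − 16.4)/17 = 35.0°C.
|ΔTm| = |48.0 − 35.0| = 13.0°C, > 5.8°C.

|ΔTm| = 13.0°C; the pair is not acceptable.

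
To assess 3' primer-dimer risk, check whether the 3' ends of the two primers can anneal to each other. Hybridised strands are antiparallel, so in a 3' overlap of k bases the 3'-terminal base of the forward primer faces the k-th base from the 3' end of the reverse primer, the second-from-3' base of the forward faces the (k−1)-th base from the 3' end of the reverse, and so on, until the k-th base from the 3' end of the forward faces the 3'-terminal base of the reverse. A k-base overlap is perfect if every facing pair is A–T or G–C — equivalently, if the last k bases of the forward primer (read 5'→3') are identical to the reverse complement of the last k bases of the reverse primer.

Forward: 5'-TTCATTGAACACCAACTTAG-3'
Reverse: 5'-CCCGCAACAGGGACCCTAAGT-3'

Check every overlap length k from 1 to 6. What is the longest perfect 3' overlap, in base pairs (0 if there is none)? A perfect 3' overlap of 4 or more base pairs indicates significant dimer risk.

Longest perfect overlap: 6 complementary base pairs; significant dimer risk (threshold 4).

Last 6 bases (5'→3') — forward …ACTTAG, reverse …CTAAGT.
Reverse complement of the reverse primer's last 6 bases: ACTTAG; its first k bases are the reverse complement of the reverse primer's last k bases, so a perfect k-base overlap needs the forward primer's last k bases to equal them.
Comparing (forward last k vs required): k=1: G vs A ✗; k=2: AG vs AC ✗; k=3: TAG vs ACT ✗; k=4: TTAG vs ACTT ✗; k=5: CTTAG vs ACTTA ✗; k=6: ACTTAG vs ACTTAG ✓.
Only k = 6 is perfect, so the longest perfect 3' overlap is 6.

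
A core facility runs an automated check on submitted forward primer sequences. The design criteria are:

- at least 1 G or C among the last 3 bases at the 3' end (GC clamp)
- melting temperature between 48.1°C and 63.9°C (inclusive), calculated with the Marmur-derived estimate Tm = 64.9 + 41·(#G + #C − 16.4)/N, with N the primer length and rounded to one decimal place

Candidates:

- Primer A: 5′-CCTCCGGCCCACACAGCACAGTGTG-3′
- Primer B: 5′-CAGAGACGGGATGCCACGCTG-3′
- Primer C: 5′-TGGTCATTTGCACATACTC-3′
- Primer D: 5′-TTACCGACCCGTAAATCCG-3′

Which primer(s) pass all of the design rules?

Primer A (25 nt, A=5 T=3 G=6 C=11): 3' end GTG has 2 G/C ✓; Tm = 64.9 + 41·(17 − 16.4)/25 = 65.9°C, outside 48.1–63.9°C ✗ — fails.
Primer B (21 nt, A=5 T=2 G=8 C=6): 3' end CTG has 2 G/C ✓; Tm = 64.9 + 41·(14 − 16.4)/21 = 60.2°C ✓ — passes.
Primer C (19 nt, A=4 T=7 G=3 C=5): 3' end CTC has 2 G/C ✓; Tm = 64.9 + 41·(8 − 16.4)/19 = 46.8°C, outside 48.1–63.9°C ✗ — fails.
Primer D (19 nt, A=5 T=4 G=3 C=7): 3' end CCG has 3 G/C ✓; Tm = 64.9 + 41·(10 − 16.4)/19 = 51.1°C ✓ — passes.

Primer B and Primer D.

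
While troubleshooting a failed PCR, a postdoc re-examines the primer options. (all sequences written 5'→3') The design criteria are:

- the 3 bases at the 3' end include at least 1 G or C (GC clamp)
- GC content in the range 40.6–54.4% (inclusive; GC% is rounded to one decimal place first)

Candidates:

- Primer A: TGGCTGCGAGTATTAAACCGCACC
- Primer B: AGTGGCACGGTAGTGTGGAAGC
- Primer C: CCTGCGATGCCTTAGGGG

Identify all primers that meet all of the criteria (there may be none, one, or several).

Primer A only.

Primer A (24 nt, A=6 T=5 G=6 C=7): 3' end ACC has 2 G/C ✓; GC 13/24 = 54.2% ✓ — passes.
Primer B (22 nt, A=5 T=4 G=10 C=3): 3' end AGC has 2 G/C ✓; GC 13/22 = 59.1%, outside 40.6–54.4% ✗ — fails.
Primer C (18 nt, A=2 T=4 G=7 C=5): 3' end GGG has 3 G/C ✓; GC 12/18 = 66.7%, outside 40.6–54.4% ✗ — fails.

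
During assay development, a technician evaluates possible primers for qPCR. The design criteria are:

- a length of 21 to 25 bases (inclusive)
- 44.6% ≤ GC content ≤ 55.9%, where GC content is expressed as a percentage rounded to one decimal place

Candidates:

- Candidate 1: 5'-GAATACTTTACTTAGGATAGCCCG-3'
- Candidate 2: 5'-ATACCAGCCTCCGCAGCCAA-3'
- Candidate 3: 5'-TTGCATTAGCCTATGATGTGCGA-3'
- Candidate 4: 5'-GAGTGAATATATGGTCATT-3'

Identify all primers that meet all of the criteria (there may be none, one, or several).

None of the candidates satisfy all criteria.

Candidate 1 (24 nt, A=7 T=7 G=5 C=5): length 24 ✓; GC 10/24 = 41.7%, outside 44.6–55.9% ✗ — fails.
Candidate 2 (20 nt, A=6 T=2 G=3 C=9): length 20, outside 21–25 ✗; GC 12/20 = 60.0%, outside 44.6–55.9% ✗ — fails.
Candidate 3 (23 nt, A=5 T=8 G=6 C=4): length 23 ✓; GC 10/23 = 43.5%, outside 44.6–55.9% ✗ — fails.
Candidate 4 (19 nt, A=6 T=7 G=5 C=1): length 19, outside 21–25 ✗; GC 6/19 = 31.6%, outside 44.6–55.9% ✗ — fails.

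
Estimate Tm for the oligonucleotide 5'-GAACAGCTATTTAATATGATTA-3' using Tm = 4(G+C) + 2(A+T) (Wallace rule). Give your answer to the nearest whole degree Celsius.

Base counts: A=9, T=8, G=3, C=2 (length 22).
Tm = 2·(9+8) + 4·(3+2) = 2·17 + 4·5 = 34 + 20 = 54°C.

54°C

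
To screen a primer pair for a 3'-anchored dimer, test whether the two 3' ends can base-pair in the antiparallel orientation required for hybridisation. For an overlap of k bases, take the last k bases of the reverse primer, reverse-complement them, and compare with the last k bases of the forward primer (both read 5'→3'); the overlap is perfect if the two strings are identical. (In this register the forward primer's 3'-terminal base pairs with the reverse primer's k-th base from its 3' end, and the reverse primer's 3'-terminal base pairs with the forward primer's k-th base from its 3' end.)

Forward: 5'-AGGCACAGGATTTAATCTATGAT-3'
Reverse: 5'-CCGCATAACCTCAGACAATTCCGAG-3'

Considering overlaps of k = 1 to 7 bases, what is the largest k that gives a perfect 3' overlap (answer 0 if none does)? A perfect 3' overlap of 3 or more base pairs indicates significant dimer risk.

Last 7 bases (5'→3') — forward …CTATGAT, reverse …TTCCGAG.
Reverse complement of the reverse primer's last 7 bases: CTCGGAA; its first k bases are the reverse complement of the reverse primer's last k bases, so a perfect k-base overlap needs the forward primer's last k bases to equal them.
Comparing (forward last k vs required): k=1: T vs C ✗; k=2: AT vs CT ✗; k=3: GAT vs CTC ✗; k=4: TGAT vs CTCG ✗; k=5: ATGAT vs CTCGG ✗; k=6: TATGAT vs CTCGGA ✗; k=7: CTATGAT vs CTCGGAA ✗.
No overlap length from 1 to 7 is perfect, so the longest perfect 3' overlap is 0.

Longest perfect overlap: 0 complementary base pairs; below the dimer-risk threshold (threshold 3).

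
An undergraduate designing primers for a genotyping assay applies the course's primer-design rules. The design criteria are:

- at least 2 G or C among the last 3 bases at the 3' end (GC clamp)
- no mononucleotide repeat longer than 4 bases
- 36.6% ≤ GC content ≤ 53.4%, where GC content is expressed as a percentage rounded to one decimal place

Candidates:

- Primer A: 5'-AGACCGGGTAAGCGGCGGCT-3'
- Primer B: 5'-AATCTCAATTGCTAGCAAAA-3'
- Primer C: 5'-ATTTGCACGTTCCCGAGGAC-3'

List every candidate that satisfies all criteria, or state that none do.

None of the candidates satisfy all criteria.

Primer A (20 nt, A=4 T=2 G=9 C=5): 3' end GCT has 2 G/C ✓; longest run = 3 ✓; GC 14/20 = 70.0%, outside 36.6–53.4% ✗ — fails.
Primer B (20 nt, A=9 T=5 G=2 C=4): 3' end AAA has 0 G/C, need ≥2 ✗; longest run = 4 ✓; GC 6/20 = 30.0%, outside 36.6–53.4% ✗ — fails.
Primer C (20 nt, A=4 T=5 G=5 C=6): 3' end GAC has 2 G/C ✓; longest run = 3 ✓; GC 11/20 = 55.0%, outside 36.6–53.4% ✗ — fails.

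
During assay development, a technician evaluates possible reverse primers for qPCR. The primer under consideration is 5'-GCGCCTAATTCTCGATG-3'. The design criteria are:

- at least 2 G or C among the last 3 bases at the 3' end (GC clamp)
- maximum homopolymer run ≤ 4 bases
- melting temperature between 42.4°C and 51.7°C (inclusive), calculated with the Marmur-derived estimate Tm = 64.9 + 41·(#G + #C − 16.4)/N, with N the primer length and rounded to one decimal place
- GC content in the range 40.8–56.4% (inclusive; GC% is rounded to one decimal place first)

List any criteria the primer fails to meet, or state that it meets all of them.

Fails: GC clamp.

Base counts: A=3, T=5, G=4, C=5 (length 17).
GC clamp: 3' end ATG has 1 G/C, need ≥2 ✗
homopolymer run: longest run = 2 ✓
Tm: Tm = 64.9 + 41·(9 − 16.4)/17 = 47.1°C ✓
GC content: GC 9/17 = 52.9% ✓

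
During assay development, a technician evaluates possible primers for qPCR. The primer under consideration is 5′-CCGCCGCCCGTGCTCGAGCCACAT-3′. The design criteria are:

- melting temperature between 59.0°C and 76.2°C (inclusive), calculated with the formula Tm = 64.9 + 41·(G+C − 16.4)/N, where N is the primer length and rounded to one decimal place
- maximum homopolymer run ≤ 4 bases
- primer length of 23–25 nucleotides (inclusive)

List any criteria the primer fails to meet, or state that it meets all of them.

Base counts: A=3, T=3, G=6, C=12 (length 24).
Tm: Tm = 64.9 + 41·(18 − 16.4)/24 = 67.6°C ✓
homopolymer run: longest run = 3 ✓
length: length 24 ✓

Meets all criteria.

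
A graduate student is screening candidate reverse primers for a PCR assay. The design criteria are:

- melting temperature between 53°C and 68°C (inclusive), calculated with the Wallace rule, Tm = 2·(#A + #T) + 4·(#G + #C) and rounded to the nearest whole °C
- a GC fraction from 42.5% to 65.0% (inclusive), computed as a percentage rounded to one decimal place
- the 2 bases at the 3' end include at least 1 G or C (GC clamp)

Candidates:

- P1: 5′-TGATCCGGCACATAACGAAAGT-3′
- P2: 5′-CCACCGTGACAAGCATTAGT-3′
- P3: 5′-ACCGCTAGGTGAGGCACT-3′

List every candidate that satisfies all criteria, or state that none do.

P1, P2 and P3.

P1 (22 nt, A=8 T=4 G=5 C=5): Tm = 2·12 + 4·10 = 64°C ✓; GC 10/22 = 45.5% ✓; 3' end GT has 1 G/C ✓ — passes.
P2 (20 nt, A=6 T=4 G=4 C=6): Tm = 2·10 + 4·10 = 60°C ✓; GC 10/20 = 50.0% ✓; 3' end GT has 1 G/C ✓ — passes.
P3 (18 nt, A=4 T=3 G=6 C=5): Tm = 2·7 + 4·11 = 58°C ✓; GC 11/18 = 61.1% ✓; 3' end CT has 1 G/C ✓ — passes.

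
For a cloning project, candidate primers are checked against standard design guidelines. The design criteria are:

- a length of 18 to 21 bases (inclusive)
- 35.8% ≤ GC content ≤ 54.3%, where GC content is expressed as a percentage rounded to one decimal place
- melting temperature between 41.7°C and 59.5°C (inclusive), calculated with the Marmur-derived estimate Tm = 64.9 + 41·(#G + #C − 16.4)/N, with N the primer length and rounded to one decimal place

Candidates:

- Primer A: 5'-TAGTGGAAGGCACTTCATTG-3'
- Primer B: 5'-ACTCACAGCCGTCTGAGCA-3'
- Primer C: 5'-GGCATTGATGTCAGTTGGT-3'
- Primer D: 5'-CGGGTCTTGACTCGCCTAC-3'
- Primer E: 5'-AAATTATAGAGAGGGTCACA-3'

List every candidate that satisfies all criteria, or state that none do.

Primer A (20 nt, A=5 T=6 G=6 C=3): length 20 ✓; GC 9/20 = 45.0% ✓; Tm = 64.9 + 41·(9 − 16.4)/20 = 49.7°C ✓ — passes.
Primer B (19 nt, A=5 T=3 G=4 C=7): length 19 ✓; GC 11/19 = 57.9%, outside 35.8–54.3% ✗; Tm = 64.9 + 41·(11 − 16.4)/19 = 53.2°C ✓ — fails.
Primer C (19 nt, A=3 T=7 G=7 C=2): length 19 ✓; GC 9/19 = 47.4% ✓; Tm = 64.9 + 41·(9 − 16.4)/19 = 48.9°C ✓ — passes.
Primer D (19 nt, A=2 T=5 G=5 C=7): length 19 ✓; GC 12/19 = 63.2%, outside 35.8–54.3% ✗; Tm = 64.9 + 41·(12 − 16.4)/19 = 55.4°C ✓ — fails.
Primer E (20 nt, A=9 T=4 G=5 C=2): length 20 ✓; GC 7/20 = 35.0%, outside 35.8–54.3% ✗; Tm = 64.9 + 41·(7 − 16.4)/20 = 45.6°C ✓ — fails.

Primer A and Primer C.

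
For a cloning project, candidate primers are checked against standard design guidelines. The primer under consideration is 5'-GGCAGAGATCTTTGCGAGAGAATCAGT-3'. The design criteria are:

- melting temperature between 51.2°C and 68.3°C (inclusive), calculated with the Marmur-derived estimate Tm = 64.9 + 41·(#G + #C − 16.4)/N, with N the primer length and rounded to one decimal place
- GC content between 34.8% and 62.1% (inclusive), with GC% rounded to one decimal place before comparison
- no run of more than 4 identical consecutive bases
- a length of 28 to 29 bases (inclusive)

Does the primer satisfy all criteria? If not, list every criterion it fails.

Fails: length.

Base counts: A=8, T=6, G=9, C=4 (length 27).
Tm: Tm = 64.9 + 41·(13 − 16.4)/27 = 59.7°C ✓
GC content: GC 13/27 = 48.1% ✓
homopolymer run: longest run = 3 ✓
length: length 27, outside 28–29 ✗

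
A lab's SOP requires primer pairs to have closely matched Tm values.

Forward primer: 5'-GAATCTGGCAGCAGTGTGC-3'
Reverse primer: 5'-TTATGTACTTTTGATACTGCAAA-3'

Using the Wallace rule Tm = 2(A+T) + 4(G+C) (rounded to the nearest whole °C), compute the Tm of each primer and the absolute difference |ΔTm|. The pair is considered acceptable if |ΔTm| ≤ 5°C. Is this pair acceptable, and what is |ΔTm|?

Forward: A=4 T=4 G=7 C=4 → Tm = 2·8 + 4·11 = 60°C.
Reverse: A=7 T=10 G=3 C=3 → Tm = 2·17 + 4·6 = 58°C.
|ΔTm| = |60 − 58| = 2°C, ≤ 5°C.

|ΔTm| = 2°C; the pair is acceptable.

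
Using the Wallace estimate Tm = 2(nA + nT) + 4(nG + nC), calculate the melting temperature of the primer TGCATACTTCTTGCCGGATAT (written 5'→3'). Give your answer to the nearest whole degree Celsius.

Base counts: A=4, T=8, G=4, C=5 (length 21).
Tm = 2·(4+8) + 4·(4+5) = 2·12 + 4·9 = 24 + 36 = 60°C.

60°C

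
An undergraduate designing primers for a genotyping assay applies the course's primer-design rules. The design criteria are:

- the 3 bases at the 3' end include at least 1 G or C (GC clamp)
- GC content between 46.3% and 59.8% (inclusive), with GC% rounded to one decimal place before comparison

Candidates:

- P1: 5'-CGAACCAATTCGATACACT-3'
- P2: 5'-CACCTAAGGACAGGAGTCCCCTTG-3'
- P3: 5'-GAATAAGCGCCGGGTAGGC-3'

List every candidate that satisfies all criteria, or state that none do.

P1 (19 nt, A=7 T=4 G=2 C=6): 3' end ACT has 1 G/C ✓; GC 8/19 = 42.1%, outside 46.3–59.8% ✗ — fails.
P2 (24 nt, A=6 T=4 G=6 C=8): 3' end TTG has 1 G/C ✓; GC 14/24 = 58.3% ✓ — passes.
P3 (19 nt, A=5 T=2 G=8 C=4): 3' end GGC has 3 G/C ✓; GC 12/19 = 63.2%, outside 46.3–59.8% ✗ — fails.

P2 only.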